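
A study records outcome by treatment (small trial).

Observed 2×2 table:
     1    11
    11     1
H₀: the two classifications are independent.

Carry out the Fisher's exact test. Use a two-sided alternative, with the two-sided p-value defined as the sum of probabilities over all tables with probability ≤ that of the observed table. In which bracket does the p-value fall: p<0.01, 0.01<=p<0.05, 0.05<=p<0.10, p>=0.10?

Margins: r₁=12, r₂=12, c₁=12, c₂=12, n=24
p_obs = C(12,1)·C(12,11)/C(24,12); sum pmf over tables with pmf ≤ p_obs
p-value (two-sided) = 0.00011
→ bracket: p<0.01

p-value bracket: p<0.01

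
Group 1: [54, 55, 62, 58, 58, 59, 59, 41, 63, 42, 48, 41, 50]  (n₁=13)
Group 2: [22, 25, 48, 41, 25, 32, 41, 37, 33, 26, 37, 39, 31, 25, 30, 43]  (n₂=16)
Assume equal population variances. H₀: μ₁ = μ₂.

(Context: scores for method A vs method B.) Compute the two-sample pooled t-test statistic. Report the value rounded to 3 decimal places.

test statistic = 6.739

x̄₁=53.077, s₁=7.911, n₁=13
x̄₂=33.438, s₂=7.720, n₂=16
s_p² = [12·7.911² + 15·7.720²]/27 = 60.9208
SE = √(s_p²·(1/13+1/16)) = 2.9144
t = (53.077−33.438)/2.9144 = 6.7387
df = 27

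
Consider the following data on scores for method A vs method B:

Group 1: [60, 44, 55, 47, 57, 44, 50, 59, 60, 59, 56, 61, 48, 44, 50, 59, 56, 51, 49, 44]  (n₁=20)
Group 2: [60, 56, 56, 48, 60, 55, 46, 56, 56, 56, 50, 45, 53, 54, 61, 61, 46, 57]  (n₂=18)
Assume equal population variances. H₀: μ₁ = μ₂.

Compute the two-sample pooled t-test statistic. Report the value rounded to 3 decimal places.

test statistic = -0.842

x̄₁=52.650, s₁=6.192, n₁=20
x̄₂=54.222, s₂=5.208, n₂=18
s_p² = [19·6.192² + 17·5.208²]/36 = 33.0461
SE = √(s_p²·(1/20+1/18)) = 1.8677
t = (52.650−54.222)/1.8677 = -0.8418
df = 36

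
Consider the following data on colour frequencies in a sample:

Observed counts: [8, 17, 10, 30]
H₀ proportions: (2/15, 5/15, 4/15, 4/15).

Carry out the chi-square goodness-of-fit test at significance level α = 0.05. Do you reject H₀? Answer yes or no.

n = 65; E_i = n·p_i = [8.67, 21.67, 17.33, 17.33]
χ² = (8−8.67)²/8.67 + (17−21.67)²/21.67 + (10−17.33)²/17.33 + (30−17.33)²/17.33 = 13.4154
df = 3
p-value (upper-tail) = 0.00382
At α=0.05: p < α → reject H₀

reject H₀: yes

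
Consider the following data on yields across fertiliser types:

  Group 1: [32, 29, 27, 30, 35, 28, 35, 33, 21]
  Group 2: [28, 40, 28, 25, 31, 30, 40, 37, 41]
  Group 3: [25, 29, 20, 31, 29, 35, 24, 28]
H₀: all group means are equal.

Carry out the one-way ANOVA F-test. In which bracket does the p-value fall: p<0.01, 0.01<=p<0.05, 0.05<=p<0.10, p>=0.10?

p-value bracket: 0.05<=p<0.10

Group means [30.00, 33.33, 27.62], grand mean 30.423
SSB = Σnᵢ(x̄ᵢ−x̄)² = 140.471; SSW = ΣΣ(x−x̄ᵢ)² = 609.875
MSB = 140.471/2 = 70.2356; MSW = 609.875/23 = 26.5163
F = MSB/MSW = 2.6488
df = (2, 23)
p-value (upper-tail) = 0.09221
→ bracket: 0.05<=p<0.10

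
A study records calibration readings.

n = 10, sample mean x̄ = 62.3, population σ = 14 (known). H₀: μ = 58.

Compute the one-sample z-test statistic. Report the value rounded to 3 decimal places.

test statistic = 0.971

SE = σ/√n = 14/√10 = 4.4272
z = (x̄−μ₀)/SE = (62.3−58)/4.4272 = 0.9713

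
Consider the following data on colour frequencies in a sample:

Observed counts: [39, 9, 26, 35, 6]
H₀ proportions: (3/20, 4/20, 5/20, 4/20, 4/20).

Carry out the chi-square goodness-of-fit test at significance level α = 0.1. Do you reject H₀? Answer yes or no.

n = 115; E_i = n·p_i = [17.25, 23.00, 28.75, 23.00, 23.00]
χ² = (39−17.25)²/17.25 + (9−23.00)²/23.00 + (26−28.75)²/28.75 + (35−23.00)²/23.00 + (6−23.00)²/23.00 = 55.0348
df = 4
p-value (upper-tail) = 0.00000
At α=0.1: p < α → reject H₀

reject H₀: yes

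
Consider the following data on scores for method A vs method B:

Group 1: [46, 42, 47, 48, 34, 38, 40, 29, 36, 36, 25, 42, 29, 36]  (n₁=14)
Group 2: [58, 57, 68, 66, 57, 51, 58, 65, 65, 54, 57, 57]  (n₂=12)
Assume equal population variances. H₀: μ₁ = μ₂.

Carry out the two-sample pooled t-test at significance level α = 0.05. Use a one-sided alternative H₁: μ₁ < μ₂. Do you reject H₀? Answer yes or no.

reject H₀: yes

x̄₁=37.714, s₁=7.010, n₁=14
x̄₂=59.417, s₂=5.282, n₂=12
s_p² = [13·7.010² + 11·5.282²]/24 = 39.4072
SE = √(s_p²·(1/14+1/12)) = 2.4696
t = (37.714−59.417)/2.4696 = -8.7879
df = 24
p-value (one-sided, H₁ less) = 0.00000
At α=0.05: p < α → reject H₀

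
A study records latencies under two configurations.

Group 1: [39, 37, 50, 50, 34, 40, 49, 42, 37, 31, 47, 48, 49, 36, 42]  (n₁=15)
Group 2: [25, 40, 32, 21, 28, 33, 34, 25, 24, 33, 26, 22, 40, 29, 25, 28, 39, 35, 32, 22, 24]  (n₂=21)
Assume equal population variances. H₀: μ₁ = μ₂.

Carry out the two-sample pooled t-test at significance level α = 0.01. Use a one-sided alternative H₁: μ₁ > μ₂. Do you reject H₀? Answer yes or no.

reject H₀: yes

x̄₁=42.067, s₁=6.386, n₁=15
x̄₂=29.381, s₂=6.004, n₂=21
s_p² = [14·6.386² + 20·6.004²]/34 = 37.9966
SE = √(s_p²·(1/15+1/21)) = 2.0839
t = (42.067−29.381)/2.0839 = 6.0876
df = 34
p-value (one-sided, H₁ greater) = 0.00000
At α=0.01: p < α → reject H₀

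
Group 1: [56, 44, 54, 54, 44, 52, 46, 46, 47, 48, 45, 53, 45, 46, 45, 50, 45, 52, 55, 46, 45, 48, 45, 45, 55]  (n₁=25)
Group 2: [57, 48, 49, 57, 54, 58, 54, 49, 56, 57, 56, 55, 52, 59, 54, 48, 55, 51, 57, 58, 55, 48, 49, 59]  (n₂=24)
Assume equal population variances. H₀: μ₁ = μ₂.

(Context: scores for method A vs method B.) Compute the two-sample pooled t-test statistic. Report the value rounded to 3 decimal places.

x̄₁=48.440, s₁=4.093, n₁=25
x̄₂=53.958, s₂=3.759, n₂=24
s_p² = [24·4.093² + 23·3.759²]/47 = 15.4706
SE = √(s_p²·(1/25+1/24)) = 1.1240
t = (48.440−53.958)/1.1240 = -4.9094
df = 47

test statistic = -4.909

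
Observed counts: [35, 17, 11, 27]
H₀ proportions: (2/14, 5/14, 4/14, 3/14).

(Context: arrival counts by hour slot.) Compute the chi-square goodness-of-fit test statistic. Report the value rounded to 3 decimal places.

test statistic = 56.774

n = 90; E_i = n·p_i = [12.86, 32.14, 25.71, 19.29]
χ² = (35−12.86)²/12.86 + (17−32.14)²/32.14 + (11−25.71)²/25.71 + (27−19.29)²/19.29 = 56.7744
df = 3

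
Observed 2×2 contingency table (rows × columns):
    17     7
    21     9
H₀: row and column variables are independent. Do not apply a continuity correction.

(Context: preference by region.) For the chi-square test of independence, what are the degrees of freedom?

df = (r−1)(c−1) = (2−1)·(2−1) = 1

degrees of freedom = 1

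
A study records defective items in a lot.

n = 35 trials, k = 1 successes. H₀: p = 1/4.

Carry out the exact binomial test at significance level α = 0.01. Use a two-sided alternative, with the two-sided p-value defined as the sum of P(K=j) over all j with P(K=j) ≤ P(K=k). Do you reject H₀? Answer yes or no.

reject H₀: yes

Exact binomial: n=35, k=1, p₀=1/4=0.2500
P(X=j) = C(n,j)·p₀^j·(1−p₀)^(n−j); p = Σ P(X=j) over j with P(X=j) ≤ P(X=1)
p-value (two-sided) = 0.00074
At α=0.01: p < α → reject H₀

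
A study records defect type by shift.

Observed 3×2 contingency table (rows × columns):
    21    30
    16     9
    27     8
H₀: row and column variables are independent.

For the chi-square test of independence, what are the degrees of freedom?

df = (r−1)(c−1) = (3−1)·(2−1) = 2

degrees of freedom = 2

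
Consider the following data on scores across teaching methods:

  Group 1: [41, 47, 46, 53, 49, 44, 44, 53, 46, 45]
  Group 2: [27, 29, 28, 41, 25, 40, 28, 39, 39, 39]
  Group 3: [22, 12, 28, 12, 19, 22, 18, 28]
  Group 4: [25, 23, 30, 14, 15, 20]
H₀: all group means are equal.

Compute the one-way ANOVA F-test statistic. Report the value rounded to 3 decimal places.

test statistic = 41.452

Group means [46.80, 33.50, 20.12, 21.17], grand mean 32.088
SSB = Σnᵢ(x̄ᵢ−x̄)² = 4044.927; SSW = ΣΣ(x−x̄ᵢ)² = 975.808
MSB = 4044.927/3 = 1348.3090; MSW = 975.808/30 = 32.5269
F = MSB/MSW = 41.4521
df = (3, 30)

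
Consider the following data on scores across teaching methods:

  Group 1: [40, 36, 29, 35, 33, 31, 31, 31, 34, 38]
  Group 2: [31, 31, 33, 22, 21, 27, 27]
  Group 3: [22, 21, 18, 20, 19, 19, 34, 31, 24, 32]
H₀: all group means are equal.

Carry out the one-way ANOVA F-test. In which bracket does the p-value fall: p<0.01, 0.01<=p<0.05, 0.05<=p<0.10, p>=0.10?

Group means [33.80, 27.43, 24.00], grand mean 28.519
SSB = Σnᵢ(x̄ᵢ−x̄)² = 491.426; SSW = ΣΣ(x−x̄ᵢ)² = 565.314
MSB = 491.426/2 = 245.7132; MSW = 565.314/24 = 23.5548
F = MSB/MSW = 10.4316
df = (2, 24)
p-value (upper-tail) = 0.00055
→ bracket: p<0.01

p-value bracket: p<0.01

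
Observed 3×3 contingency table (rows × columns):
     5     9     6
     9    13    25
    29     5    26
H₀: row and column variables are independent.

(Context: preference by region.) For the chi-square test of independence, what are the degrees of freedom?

df = (r−1)(c−1) = (3−1)·(3−1) = 4

degrees of freedom = 4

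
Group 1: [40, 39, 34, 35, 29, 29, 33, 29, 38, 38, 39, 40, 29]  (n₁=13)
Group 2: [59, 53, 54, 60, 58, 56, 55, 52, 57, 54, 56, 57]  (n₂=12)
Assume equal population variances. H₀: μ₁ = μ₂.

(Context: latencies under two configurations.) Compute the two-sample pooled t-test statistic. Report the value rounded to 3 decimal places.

test statistic = -14.315

x̄₁=34.769, s₁=4.549, n₁=13
x̄₂=55.917, s₂=2.429, n₂=12
s_p² = [12·4.549² + 11·2.429²]/23 = 13.6185
SE = √(s_p²·(1/13+1/12)) = 1.4773
t = (34.769−55.917)/1.4773 = -14.3148
df = 23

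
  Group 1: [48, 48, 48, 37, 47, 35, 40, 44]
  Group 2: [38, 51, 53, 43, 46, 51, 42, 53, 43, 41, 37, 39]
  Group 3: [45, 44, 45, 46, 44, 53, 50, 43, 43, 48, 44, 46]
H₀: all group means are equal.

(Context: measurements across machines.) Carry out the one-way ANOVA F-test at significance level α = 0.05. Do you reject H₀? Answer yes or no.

Group means [43.38, 44.75, 45.92], grand mean 44.844
SSB = Σnᵢ(x̄ᵢ−x̄)² = 31.177; SSW = ΣΣ(x−x̄ᵢ)² = 683.042
MSB = 31.177/2 = 15.5885; MSW = 683.042/29 = 23.5532
F = MSB/MSW = 0.6618
df = (2, 29)
p-value (upper-tail) = 0.52352
At α=0.05: p ≥ α → fail to reject H₀

reject H₀: no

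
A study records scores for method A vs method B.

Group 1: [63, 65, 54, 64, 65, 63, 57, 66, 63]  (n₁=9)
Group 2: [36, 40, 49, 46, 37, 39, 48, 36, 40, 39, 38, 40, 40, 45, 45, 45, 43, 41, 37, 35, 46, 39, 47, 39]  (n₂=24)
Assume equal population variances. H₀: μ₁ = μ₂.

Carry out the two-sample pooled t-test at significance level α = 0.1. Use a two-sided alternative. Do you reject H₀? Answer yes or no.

reject H₀: yes

x̄₁=62.222, s₁=4.024, n₁=9
x̄₂=41.250, s₂=4.152, n₂=24
s_p² = [8·4.024² + 23·4.152²]/31 = 16.9695
SE = √(s_p²·(1/9+1/24)) = 1.6101
t = (62.222−41.250)/1.6101 = 13.0250
df = 31
p-value (two-sided) = 0.00000
At α=0.1: p < α → reject H₀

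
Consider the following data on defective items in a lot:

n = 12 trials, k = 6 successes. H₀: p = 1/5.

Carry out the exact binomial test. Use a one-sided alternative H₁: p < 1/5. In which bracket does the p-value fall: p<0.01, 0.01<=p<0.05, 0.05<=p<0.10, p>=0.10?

Exact binomial: n=12, k=6, p₀=1/5=0.2000
P(X≤6) from Σ C(n,i)·p₀^i·(1−p₀)^(n−i)
p-value (one-sided, H₁ less) = 0.99610
→ bracket: p>=0.10

p-value bracket: p>=0.10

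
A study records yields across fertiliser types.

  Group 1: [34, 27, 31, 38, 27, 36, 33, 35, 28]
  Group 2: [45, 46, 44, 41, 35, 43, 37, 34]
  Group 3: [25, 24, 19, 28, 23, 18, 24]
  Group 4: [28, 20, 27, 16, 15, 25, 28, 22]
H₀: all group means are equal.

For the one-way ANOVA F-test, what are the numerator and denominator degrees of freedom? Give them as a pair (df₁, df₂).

k = 4 groups, N = 32 total
df = (k−1, N−k) = (4−1, 32−4) = (3, 28)

degrees of freedom = [3, 28]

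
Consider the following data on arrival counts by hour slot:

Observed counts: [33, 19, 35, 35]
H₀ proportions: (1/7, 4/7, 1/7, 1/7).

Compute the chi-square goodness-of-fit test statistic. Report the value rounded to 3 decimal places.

test statistic = 86.236

n = 122; E_i = n·p_i = [17.43, 69.71, 17.43, 17.43]
χ² = (33−17.43)²/17.43 + (19−69.71)²/69.71 + (35−17.43)²/17.43 + (35−17.43)²/17.43 = 86.2357
df = 3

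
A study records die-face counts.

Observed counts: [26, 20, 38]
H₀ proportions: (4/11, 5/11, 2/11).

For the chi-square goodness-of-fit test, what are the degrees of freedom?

df = k − 1 = 3 − 1 = 2

degrees of freedom = 2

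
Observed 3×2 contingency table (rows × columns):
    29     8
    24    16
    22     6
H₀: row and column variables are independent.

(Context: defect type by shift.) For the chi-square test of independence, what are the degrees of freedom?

df = (r−1)(c−1) = (3−1)·(2−1) = 2

degrees of freedom = 2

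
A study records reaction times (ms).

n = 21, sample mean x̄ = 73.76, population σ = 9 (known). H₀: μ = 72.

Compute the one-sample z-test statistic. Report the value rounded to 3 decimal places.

test statistic = 0.896

SE = σ/√n = 9/√21 = 1.9640
z = (x̄−μ₀)/SE = (73.76−72)/1.9640 = 0.8961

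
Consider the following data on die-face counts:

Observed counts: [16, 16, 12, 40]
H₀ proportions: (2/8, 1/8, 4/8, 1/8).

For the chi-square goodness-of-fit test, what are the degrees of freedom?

df = k − 1 = 4 − 1 = 3

degrees of freedom = 3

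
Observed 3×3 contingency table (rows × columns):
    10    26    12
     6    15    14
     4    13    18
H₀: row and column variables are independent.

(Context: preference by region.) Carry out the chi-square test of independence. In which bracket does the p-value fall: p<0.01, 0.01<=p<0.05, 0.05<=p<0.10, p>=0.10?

p-value bracket: p>=0.10

Row totals [48, 35, 35], col totals [20, 54, 44], n=118
χ² = (10−8.14)²/8.14 + (26−21.97)²/21.97 + (12−17.90)²/17.90 + (6−5.93)²/5.93 + (15−16.02)²/16.02 + (14−13.05)²/13.05 + (4−5.93)²/5.93 + (13−16.02)²/16.02 + (18−13.05)²/13.05 = 6.3206
df = 4
p-value (upper-tail) = 0.17645
→ bracket: p>=0.10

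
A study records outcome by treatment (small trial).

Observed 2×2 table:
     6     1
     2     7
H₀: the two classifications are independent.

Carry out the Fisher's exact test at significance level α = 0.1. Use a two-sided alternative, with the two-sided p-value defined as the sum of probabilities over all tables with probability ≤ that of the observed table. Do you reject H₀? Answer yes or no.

reject H₀: yes

Margins: r₁=7, r₂=9, c₁=8, c₂=8, n=16
p_obs = C(7,6)·C(9,2)/C(16,8); sum pmf over tables with pmf ≤ p_obs
p-value (two-sided) = 0.04056
At α=0.1: p < α → reject H₀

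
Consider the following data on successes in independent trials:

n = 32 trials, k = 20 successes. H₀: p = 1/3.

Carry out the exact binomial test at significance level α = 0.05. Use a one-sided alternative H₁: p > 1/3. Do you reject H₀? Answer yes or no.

Exact binomial: n=32, k=20, p₀=1/3=0.3333
P(X≥20) from Σ C(n,i)·p₀^i·(1−p₀)^(n−i)
p-value (one-sided, H₁ greater) = 0.00069
At α=0.05: p < α → reject H₀

reject H₀: yes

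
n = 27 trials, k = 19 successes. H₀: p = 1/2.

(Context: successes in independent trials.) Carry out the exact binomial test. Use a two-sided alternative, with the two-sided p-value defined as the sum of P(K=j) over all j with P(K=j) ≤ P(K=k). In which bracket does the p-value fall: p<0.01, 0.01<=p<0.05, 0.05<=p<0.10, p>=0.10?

p-value bracket: 0.05<=p<0.10

Exact binomial: n=27, k=19, p₀=1/2=0.5000
P(X=j) = C(n,j)·p₀^j·(1−p₀)^(n−j); p = Σ P(X=j) over j with P(X=j) ≤ P(X=19)
p-value (two-sided) = 0.05224
→ bracket: 0.05<=p<0.10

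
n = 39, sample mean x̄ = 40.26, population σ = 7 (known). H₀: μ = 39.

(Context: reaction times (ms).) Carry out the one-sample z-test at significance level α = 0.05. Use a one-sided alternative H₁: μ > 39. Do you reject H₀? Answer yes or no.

SE = σ/√n = 7/√39 = 1.1209
z = (x̄−μ₀)/SE = (40.26−39)/1.1209 = 1.1241
p-value (one-sided, H₁ greater) = 0.13049
At α=0.05: p ≥ α → fail to reject H₀

reject H₀: no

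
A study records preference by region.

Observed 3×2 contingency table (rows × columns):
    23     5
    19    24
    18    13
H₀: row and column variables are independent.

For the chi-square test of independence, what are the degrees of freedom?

degrees of freedom = 2

df = (r−1)(c−1) = (3−1)·(2−1) = 2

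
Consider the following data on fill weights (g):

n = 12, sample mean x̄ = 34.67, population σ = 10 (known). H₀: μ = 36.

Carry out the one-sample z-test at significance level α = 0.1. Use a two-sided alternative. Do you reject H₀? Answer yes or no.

SE = σ/√n = 10/√12 = 2.8868
z = (x̄−μ₀)/SE = (34.67−36)/2.8868 = -0.4607
p-value (two-sided) = 0.64500
At α=0.1: p ≥ α → fail to reject H₀

reject H₀: no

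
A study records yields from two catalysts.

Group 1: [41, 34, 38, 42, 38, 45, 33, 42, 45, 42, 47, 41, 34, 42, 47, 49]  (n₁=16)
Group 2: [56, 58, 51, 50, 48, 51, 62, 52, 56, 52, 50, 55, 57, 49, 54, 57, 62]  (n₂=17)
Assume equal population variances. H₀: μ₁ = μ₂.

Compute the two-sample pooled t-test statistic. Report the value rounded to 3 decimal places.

test statistic = -8.126

x̄₁=41.250, s₁=4.837, n₁=16
x̄₂=54.118, s₂=4.256, n₂=17
s_p² = [15·4.837² + 16·4.256²]/31 = 20.6698
SE = √(s_p²·(1/16+1/17)) = 1.5836
t = (41.250−54.118)/1.5836 = -8.1257
df = 31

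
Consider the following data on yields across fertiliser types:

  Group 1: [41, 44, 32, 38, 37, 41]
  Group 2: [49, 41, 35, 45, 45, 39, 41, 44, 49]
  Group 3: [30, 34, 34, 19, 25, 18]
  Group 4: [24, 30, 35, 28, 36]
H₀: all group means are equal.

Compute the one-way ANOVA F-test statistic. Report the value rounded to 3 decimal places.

Group means [38.83, 43.11, 26.67, 30.60], grand mean 35.923
SSB = Σnᵢ(x̄ᵢ−x̄)² = 1171.591; SSW = ΣΣ(x−x̄ᵢ)² = 610.256
MSB = 1171.591/3 = 390.5302; MSW = 610.256/22 = 27.7389
F = MSB/MSW = 14.0788
df = (3, 22)

test statistic = 14.079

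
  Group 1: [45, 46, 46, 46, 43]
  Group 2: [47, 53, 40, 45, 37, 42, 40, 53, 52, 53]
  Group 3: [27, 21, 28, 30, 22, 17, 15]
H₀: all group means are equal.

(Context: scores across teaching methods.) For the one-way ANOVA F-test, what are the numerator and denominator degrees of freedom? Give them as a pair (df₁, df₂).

degrees of freedom = [2, 19]

k = 3 groups, N = 22 total
df = (k−1, N−k) = (3−1, 22−3) = (2, 19)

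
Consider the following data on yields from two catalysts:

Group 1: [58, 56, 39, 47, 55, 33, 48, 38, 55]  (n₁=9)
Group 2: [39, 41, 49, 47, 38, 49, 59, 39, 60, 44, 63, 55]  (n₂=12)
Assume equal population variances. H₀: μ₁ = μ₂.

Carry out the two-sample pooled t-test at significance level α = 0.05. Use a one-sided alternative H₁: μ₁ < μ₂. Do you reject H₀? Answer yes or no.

reject H₀: no

x̄₁=47.667, s₁=9.138, n₁=9
x̄₂=48.583, s₂=8.867, n₂=12
s_p² = [8·9.138² + 11·8.867²]/19 = 80.6798
SE = √(s_p²·(1/9+1/12)) = 3.9608
t = (47.667−48.583)/3.9608 = -0.2314
df = 19
p-value (one-sided, H₁ less) = 0.40973
At α=0.05: p ≥ α → fail to reject H₀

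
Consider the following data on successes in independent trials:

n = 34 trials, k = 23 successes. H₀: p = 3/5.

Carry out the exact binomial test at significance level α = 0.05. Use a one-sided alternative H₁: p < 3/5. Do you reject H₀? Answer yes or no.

reject H₀: no

Exact binomial: n=34, k=23, p₀=3/5=0.6000
P(X≤23) from Σ C(n,i)·p₀^i·(1−p₀)^(n−i)
p-value (one-sided, H₁ less) = 0.86169
At α=0.05: p ≥ α → fail to reject H₀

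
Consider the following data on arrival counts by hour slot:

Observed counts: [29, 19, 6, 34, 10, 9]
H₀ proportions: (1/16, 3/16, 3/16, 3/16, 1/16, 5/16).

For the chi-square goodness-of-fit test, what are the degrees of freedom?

df = k − 1 = 6 − 1 = 5

degrees of freedom = 5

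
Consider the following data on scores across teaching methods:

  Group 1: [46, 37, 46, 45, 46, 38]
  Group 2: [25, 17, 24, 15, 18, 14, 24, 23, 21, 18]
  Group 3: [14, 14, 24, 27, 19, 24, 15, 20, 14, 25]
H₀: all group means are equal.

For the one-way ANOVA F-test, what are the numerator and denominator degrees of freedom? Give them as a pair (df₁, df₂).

degrees of freedom = [2, 23]

k = 3 groups, N = 26 total
df = (k−1, N−k) = (3−1, 26−3) = (2, 23)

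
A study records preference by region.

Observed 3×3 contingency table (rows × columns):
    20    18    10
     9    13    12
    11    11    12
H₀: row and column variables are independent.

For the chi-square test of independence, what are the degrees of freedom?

degrees of freedom = 4

df = (r−1)(c−1) = (3−1)·(3−1) = 4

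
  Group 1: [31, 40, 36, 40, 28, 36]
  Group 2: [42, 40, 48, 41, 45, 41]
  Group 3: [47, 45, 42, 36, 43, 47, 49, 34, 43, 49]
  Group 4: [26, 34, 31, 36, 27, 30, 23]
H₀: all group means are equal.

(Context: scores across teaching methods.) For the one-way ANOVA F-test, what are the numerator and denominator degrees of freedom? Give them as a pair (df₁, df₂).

degrees of freedom = [3, 25]

k = 4 groups, N = 29 total
df = (k−1, N−k) = (4−1, 29−4) = (3, 25)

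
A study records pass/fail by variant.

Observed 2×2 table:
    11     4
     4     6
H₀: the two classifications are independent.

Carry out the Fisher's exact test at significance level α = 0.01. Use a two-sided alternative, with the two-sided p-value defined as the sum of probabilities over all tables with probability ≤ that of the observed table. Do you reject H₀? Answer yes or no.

reject H₀: no

Margins: r₁=15, r₂=10, c₁=15, c₂=10, n=25
p_obs = C(15,11)·C(10,4)/C(25,15); sum pmf over tables with pmf ≤ p_obs
p-value (two-sided) = 0.12212
At α=0.01: p ≥ α → fail to reject H₀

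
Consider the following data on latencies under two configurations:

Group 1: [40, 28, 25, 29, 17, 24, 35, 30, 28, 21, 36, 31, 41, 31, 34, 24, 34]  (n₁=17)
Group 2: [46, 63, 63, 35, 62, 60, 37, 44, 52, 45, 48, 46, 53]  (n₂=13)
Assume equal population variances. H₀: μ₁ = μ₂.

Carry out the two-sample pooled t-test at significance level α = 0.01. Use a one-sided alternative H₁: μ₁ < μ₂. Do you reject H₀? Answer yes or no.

x̄₁=29.882, s₁=6.480, n₁=17
x̄₂=50.308, s₂=9.508, n₂=13
s_p² = [16·6.480² + 12·9.508²]/28 = 62.7334
SE = √(s_p²·(1/17+1/13)) = 2.9182
t = (29.882−50.308)/2.9182 = -6.9993
df = 28
p-value (one-sided, H₁ less) = 0.00000
At α=0.01: p < α → reject H₀

reject H₀: yes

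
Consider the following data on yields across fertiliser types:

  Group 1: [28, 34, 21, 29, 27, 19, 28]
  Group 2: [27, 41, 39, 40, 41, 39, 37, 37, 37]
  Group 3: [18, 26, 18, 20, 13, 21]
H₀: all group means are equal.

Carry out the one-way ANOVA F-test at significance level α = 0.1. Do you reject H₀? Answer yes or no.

reject H₀: yes

Group means [26.57, 37.56, 19.33], grand mean 29.091
SSB = Σnᵢ(x̄ᵢ−x̄)² = 1260.548; SSW = ΣΣ(x−x̄ᵢ)² = 391.270
MSB = 1260.548/2 = 630.2742; MSW = 391.270/19 = 20.5931
F = MSB/MSW = 30.6060
df = (2, 19)
p-value (upper-tail) = 0.00000
At α=0.1: p < α → reject H₀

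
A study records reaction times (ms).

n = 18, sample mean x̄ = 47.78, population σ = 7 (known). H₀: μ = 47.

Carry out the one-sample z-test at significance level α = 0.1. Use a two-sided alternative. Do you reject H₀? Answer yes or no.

reject H₀: no

SE = σ/√n = 7/√18 = 1.6499
z = (x̄−μ₀)/SE = (47.78−47)/1.6499 = 0.4728
p-value (two-sided) = 0.63639
At α=0.1: p ≥ α → fail to reject H₀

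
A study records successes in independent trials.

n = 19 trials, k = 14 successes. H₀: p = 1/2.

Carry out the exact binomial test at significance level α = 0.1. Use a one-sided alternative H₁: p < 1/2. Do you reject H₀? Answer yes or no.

reject H₀: no

Exact binomial: n=19, k=14, p₀=1/2=0.5000
P(X≤14) from Σ C(n,i)·p₀^i·(1−p₀)^(n−i)
p-value (one-sided, H₁ less) = 0.99039
At α=0.1: p ≥ α → fail to reject H₀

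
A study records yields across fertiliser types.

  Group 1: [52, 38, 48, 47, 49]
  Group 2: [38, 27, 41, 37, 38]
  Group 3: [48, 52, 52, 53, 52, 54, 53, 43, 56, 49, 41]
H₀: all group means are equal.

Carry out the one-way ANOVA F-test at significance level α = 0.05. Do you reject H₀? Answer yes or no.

Group means [46.80, 36.20, 50.27], grand mean 46.095
SSB = Σnᵢ(x̄ᵢ−x̄)² = 684.028; SSW = ΣΣ(x−x̄ᵢ)² = 441.782
MSB = 684.028/2 = 342.0139; MSW = 441.782/18 = 24.5434
F = MSB/MSW = 13.9350
df = (2, 18)
p-value (upper-tail) = 0.00022
At α=0.05: p < α → reject H₀

reject H₀: yes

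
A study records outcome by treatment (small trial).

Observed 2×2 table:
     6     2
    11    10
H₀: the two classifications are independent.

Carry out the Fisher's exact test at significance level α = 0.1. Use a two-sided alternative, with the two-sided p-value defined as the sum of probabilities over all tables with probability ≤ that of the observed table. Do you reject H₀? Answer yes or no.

reject H₀: no

Margins: r₁=8, r₂=21, c₁=17, c₂=12, n=29
p_obs = C(8,6)·C(21,11)/C(29,17); sum pmf over tables with pmf ≤ p_obs
p-value (two-sided) = 0.40835
At α=0.1: p ≥ α → fail to reject H₀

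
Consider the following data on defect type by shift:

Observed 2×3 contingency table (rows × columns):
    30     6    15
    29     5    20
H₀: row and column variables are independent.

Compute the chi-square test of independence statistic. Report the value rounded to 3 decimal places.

test statistic = 0.737

Row totals [51, 54], col totals [59, 11, 35], n=105
χ² = (30−28.66)²/28.66 + (6−5.34)²/5.34 + (15−17.00)²/17.00 + (29−30.34)²/30.34 + (5−5.66)²/5.66 + (20−18.00)²/18.00 = 0.7370
df = 2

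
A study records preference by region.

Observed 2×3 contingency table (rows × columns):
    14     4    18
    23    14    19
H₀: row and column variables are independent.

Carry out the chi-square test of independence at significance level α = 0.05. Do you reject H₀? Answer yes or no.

Row totals [36, 56], col totals [37, 18, 37], n=92
χ² = (14−14.48)²/14.48 + (4−7.04)²/7.04 + (18−14.48)²/14.48 + (23−22.52)²/22.52 + (14−10.96)²/10.96 + (19−22.52)²/22.52 = 3.5938
df = 2
p-value (upper-tail) = 0.16581
At α=0.05: p ≥ α → fail to reject H₀

reject H₀: no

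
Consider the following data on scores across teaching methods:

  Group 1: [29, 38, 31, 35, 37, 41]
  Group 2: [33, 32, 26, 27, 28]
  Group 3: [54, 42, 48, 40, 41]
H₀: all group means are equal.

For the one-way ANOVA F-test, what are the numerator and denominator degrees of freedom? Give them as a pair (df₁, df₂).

degrees of freedom = [2, 13]

k = 3 groups, N = 16 total
df = (k−1, N−k) = (3−1, 16−3) = (2, 13)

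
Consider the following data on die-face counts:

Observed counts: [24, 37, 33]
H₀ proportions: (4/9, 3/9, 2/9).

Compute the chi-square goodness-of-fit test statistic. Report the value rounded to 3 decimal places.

n = 94; E_i = n·p_i = [41.78, 31.33, 20.89]
χ² = (24−41.78)²/41.78 + (37−31.33)²/31.33 + (33−20.89)²/20.89 = 15.6117
df = 2

test statistic = 15.612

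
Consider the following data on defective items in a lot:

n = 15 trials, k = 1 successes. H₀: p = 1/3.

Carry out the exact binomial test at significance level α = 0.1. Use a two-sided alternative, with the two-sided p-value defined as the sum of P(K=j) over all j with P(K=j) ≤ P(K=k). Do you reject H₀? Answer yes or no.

reject H₀: yes

Exact binomial: n=15, k=1, p₀=1/3=0.3333
P(X=j) = C(n,j)·p₀^j·(1−p₀)^(n−j); p = Σ P(X=j) over j with P(X=j) ≤ P(X=1)
p-value (two-sided) = 0.02792
At α=0.1: p < α → reject H₀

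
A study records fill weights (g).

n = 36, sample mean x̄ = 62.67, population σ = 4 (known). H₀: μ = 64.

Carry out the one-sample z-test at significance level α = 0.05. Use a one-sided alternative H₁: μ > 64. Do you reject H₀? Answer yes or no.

SE = σ/√n = 4/√36 = 0.6667
z = (x̄−μ₀)/SE = (62.67−64)/0.6667 = -1.9950
p-value (one-sided, H₁ greater) = 0.97698
At α=0.05: p ≥ α → fail to reject H₀

reject H₀: no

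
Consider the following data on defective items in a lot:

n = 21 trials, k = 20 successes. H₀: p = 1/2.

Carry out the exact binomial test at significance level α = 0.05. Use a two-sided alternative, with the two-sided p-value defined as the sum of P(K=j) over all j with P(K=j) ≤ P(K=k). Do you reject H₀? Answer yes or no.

Exact binomial: n=21, k=20, p₀=1/2=0.5000
P(X=j) = C(n,j)·p₀^j·(1−p₀)^(n−j); p = Σ P(X=j) over j with P(X=j) ≤ P(X=20)
p-value (two-sided) = 0.00002
At α=0.05: p < α → reject H₀

reject H₀: yes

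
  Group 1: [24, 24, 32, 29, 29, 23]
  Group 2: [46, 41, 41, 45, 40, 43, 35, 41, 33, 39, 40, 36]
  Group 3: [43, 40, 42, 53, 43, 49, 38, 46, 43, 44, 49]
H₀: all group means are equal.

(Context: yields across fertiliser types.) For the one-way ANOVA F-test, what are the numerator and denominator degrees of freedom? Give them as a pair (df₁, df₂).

degrees of freedom = [2, 26]

k = 3 groups, N = 29 total
df = (k−1, N−k) = (3−1, 29−3) = (2, 26)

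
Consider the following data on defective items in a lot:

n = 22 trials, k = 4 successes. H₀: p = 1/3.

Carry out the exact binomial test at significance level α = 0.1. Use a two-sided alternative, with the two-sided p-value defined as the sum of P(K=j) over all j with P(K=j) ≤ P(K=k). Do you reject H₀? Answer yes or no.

Exact binomial: n=22, k=4, p₀=1/3=0.3333
P(X=j) = C(n,j)·p₀^j·(1−p₀)^(n−j); p = Σ P(X=j) over j with P(X=j) ≤ P(X=4)
p-value (two-sided) = 0.17490
At α=0.1: p ≥ α → fail to reject H₀

reject H₀: no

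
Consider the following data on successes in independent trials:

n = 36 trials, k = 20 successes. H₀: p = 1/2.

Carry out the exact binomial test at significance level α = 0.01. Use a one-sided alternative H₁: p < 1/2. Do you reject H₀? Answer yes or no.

Exact binomial: n=36, k=20, p₀=1/2=0.5000
P(X≤20) from Σ C(n,i)·p₀^i·(1−p₀)^(n−i)
p-value (one-sided, H₁ less) = 0.79748
At α=0.01: p ≥ α → fail to reject H₀

reject H₀: no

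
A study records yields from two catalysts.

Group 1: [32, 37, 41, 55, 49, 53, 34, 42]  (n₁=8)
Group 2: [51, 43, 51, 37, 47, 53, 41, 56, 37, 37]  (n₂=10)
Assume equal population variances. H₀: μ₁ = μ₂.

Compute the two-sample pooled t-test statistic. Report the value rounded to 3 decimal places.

x̄₁=42.875, s₁=8.643, n₁=8
x̄₂=45.300, s₂=7.243, n₂=10
s_p² = [7·8.643² + 9·7.243²]/16 = 62.1859
SE = √(s_p²·(1/8+1/10)) = 3.7406
t = (42.875−45.300)/3.7406 = -0.6483
df = 16

test statistic = -0.648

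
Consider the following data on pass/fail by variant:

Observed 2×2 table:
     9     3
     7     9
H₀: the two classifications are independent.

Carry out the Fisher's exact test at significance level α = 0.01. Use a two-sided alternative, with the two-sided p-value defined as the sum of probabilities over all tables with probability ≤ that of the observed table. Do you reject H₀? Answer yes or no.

Margins: r₁=12, r₂=16, c₁=16, c₂=12, n=28
p_obs = C(12,9)·C(16,7)/C(28,16); sum pmf over tables with pmf ≤ p_obs
p-value (two-sided) = 0.13582
At α=0.01: p ≥ α → fail to reject H₀

reject H₀: no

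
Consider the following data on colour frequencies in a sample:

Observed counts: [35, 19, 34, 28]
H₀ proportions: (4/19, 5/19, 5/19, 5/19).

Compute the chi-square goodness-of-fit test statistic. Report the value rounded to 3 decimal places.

n = 116; E_i = n·p_i = [24.42, 30.53, 30.53, 30.53]
χ² = (35−24.42)²/24.42 + (19−30.53)²/30.53 + (34−30.53)²/30.53 + (28−30.53)²/30.53 = 9.5392
df = 3

test statistic = 9.539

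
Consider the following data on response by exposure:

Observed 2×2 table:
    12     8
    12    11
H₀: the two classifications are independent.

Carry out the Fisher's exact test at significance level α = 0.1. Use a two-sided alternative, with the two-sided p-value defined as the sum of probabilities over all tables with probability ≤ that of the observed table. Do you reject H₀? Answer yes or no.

reject H₀: no

Margins: r₁=20, r₂=23, c₁=24, c₂=19, n=43
p_obs = C(20,12)·C(23,12)/C(43,24); sum pmf over tables with pmf ≤ p_obs
p-value (two-sided) = 0.75995
At α=0.1: p ≥ α → fail to reject H₀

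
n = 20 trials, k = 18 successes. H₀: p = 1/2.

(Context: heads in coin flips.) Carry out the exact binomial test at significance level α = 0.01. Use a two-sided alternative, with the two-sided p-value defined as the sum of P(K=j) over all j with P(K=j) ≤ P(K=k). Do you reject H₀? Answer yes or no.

Exact binomial: n=20, k=18, p₀=1/2=0.5000
P(X=j) = C(n,j)·p₀^j·(1−p₀)^(n−j); p = Σ P(X=j) over j with P(X=j) ≤ P(X=18)
p-value (two-sided) = 0.00040
At α=0.01: p < α → reject H₀

reject H₀: yes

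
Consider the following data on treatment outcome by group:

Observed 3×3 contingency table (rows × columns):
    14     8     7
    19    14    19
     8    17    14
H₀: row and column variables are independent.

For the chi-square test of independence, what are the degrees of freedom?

df = (r−1)(c−1) = (3−1)·(3−1) = 4

degrees of freedom = 4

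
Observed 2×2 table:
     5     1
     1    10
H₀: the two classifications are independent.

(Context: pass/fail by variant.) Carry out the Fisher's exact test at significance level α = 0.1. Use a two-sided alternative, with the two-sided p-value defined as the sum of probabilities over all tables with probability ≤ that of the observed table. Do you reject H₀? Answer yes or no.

reject H₀: yes

Margins: r₁=6, r₂=11, c₁=6, c₂=11, n=17
p_obs = C(6,5)·C(11,1)/C(17,6); sum pmf over tables with pmf ≤ p_obs
p-value (two-sided) = 0.00541
At α=0.1: p < α → reject H₀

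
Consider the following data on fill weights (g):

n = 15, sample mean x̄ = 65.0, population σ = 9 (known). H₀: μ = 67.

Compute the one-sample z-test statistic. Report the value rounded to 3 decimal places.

SE = σ/√n = 9/√15 = 2.3238
z = (x̄−μ₀)/SE = (65.0−67)/2.3238 = -0.8607

test statistic = -0.861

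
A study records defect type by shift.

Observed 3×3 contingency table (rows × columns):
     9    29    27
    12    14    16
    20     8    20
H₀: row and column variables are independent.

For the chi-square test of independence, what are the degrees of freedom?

df = (r−1)(c−1) = (3−1)·(3−1) = 4

degrees of freedom = 4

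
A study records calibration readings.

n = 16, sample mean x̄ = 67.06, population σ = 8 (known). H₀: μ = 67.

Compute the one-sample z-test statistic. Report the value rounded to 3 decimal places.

test statistic = 0.030

SE = σ/√n = 8/√16 = 2.0000
z = (x̄−μ₀)/SE = (67.06−67)/2.0000 = 0.0300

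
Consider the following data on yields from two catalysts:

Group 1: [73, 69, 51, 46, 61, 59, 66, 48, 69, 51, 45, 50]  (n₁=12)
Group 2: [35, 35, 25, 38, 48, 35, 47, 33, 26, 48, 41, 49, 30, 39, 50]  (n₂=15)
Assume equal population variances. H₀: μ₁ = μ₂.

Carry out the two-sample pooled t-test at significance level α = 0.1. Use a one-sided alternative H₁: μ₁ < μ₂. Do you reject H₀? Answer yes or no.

reject H₀: no

x̄₁=57.333, s₁=10.048, n₁=12
x̄₂=38.600, s₂=8.365, n₂=15
s_p² = [11·10.048² + 14·8.365²]/25 = 83.6107
SE = √(s_p²·(1/12+1/15)) = 3.5414
t = (57.333−38.600)/3.5414 = 5.2898
df = 25
p-value (one-sided, H₁ less) = 0.99999
At α=0.1: p ≥ α → fail to reject H₀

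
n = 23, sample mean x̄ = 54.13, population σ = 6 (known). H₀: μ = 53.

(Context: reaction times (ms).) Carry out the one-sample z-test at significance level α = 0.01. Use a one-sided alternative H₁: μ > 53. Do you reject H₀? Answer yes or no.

reject H₀: no

SE = σ/√n = 6/√23 = 1.2511
z = (x̄−μ₀)/SE = (54.13−53)/1.2511 = 0.9032
p-value (one-sided, H₁ greater) = 0.18321
At α=0.01: p ≥ α → fail to reject H₀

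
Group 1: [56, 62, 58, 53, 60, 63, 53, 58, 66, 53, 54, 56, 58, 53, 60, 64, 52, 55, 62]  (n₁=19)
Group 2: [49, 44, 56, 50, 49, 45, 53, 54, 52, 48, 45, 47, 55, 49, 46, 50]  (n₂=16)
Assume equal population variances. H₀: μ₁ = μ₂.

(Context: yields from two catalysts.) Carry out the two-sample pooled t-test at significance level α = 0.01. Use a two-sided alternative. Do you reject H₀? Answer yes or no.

x̄₁=57.684, s₁=4.295, n₁=19
x̄₂=49.500, s₂=3.688, n₂=16
s_p² = [18·4.295² + 15·3.688²]/33 = 16.2456
SE = √(s_p²·(1/19+1/16)) = 1.3676
t = (57.684−49.500)/1.3676 = 5.9843
df = 33
p-value (two-sided) = 0.00000
At α=0.01: p < α → reject H₀

reject H₀: yes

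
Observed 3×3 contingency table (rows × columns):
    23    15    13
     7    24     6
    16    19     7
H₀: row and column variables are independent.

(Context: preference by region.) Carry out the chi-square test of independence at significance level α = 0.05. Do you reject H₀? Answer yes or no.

Row totals [51, 37, 42], col totals [46, 58, 26], n=130
χ² = (23−18.05)²/18.05 + (15−22.75)²/22.75 + (13−10.20)²/10.20 + (7−13.09)²/13.09 + (24−16.51)²/16.51 + (6−7.40)²/7.40 + (16−14.86)²/14.86 + (19−18.74)²/18.74 + (7−8.40)²/8.40 = 11.5953
df = 4
p-value (upper-tail) = 0.02063
At α=0.05: p < α → reject H₀

reject H₀: yes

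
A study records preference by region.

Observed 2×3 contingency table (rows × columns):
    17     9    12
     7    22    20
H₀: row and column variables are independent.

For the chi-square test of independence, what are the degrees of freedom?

df = (r−1)(c−1) = (2−1)·(3−1) = 2

degrees of freedom = 2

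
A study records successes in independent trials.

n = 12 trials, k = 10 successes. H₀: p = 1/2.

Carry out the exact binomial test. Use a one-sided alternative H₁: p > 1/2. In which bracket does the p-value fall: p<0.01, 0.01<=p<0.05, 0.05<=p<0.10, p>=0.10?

Exact binomial: n=12, k=10, p₀=1/2=0.5000
P(X≥10) from Σ C(n,i)·p₀^i·(1−p₀)^(n−i)
p-value (one-sided, H₁ greater) = 0.01929
→ bracket: 0.01<=p<0.05

p-value bracket: 0.01<=p<0.05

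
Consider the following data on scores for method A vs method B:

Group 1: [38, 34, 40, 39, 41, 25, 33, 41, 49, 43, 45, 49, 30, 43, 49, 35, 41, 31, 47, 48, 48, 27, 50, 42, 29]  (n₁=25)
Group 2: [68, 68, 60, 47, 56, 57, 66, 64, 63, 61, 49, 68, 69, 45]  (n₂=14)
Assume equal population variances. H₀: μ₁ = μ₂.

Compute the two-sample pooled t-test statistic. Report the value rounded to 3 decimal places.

x̄₁=39.880, s₁=7.585, n₁=25
x̄₂=60.071, s₂=8.204, n₂=14
s_p² = [24·7.585² + 13·8.204²]/37 = 60.9613
SE = √(s_p²·(1/25+1/14)) = 2.6063
t = (39.880−60.071)/2.6063 = -7.7471
df = 37

test statistic = -7.747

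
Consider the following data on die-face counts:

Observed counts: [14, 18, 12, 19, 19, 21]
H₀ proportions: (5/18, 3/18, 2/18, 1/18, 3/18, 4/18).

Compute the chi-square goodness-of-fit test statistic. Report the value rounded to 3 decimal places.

n = 103; E_i = n·p_i = [28.61, 17.17, 11.44, 5.72, 17.17, 22.89]
χ² = (14−28.61)²/28.61 + (18−17.17)²/17.17 + (12−11.44)²/11.44 + (19−5.72)²/5.72 + (19−17.17)²/17.17 + (21−22.89)²/22.89 = 38.6903
df = 5

test statistic = 38.690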